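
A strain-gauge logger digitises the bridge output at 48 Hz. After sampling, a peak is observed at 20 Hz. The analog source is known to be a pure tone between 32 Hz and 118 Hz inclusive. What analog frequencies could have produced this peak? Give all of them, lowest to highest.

68 Hz, 76 Hz, 116 Hz

Frequencies that alias to 20 Hz are k·fs ± 20 Hz for integer k ≥ 0.
k=0: 20 Hz.
k=1: 28 Hz, 68 Hz.
k=2: 76 Hz, 116 Hz.
k=3: 124 Hz, 164 Hz.
Within [32 Hz, 118 Hz]: 68 Hz, 76 Hz, 116 Hz.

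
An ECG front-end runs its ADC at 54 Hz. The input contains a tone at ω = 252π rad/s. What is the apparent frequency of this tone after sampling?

18 Hz

ω = 252π rad/s → f = ω/(2π) = 126 Hz.
126 Hz mod fs = 18 Hz.
18 Hz ≤ fs/2 = 27 Hz, appears at 18 Hz.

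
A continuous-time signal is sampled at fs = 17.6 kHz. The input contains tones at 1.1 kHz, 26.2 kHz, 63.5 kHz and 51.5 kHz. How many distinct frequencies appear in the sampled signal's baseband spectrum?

fs/2 = 8.8 kHz.
1.1 kHz ≤ fs/2 = 8.8 kHz, passes unchanged.
26.2 kHz mod fs = 8.6 kHz.
8.6 kHz ≤ fs/2 = 8.8 kHz, appears at 8.6 kHz.
63.5 kHz mod fs = 10.7 kHz.
10.7 kHz > fs/2 = 8.8 kHz, folds to fs − 10.7 kHz = 6.9 kHz.
51.5 kHz mod fs = 16.3 kHz.
16.3 kHz > fs/2 = 8.8 kHz, folds to fs − 16.3 kHz = 1.3 kHz.
Distinct values: {1.1 kHz, 1.3 kHz, 6.9 kHz, 8.6 kHz} → 4.

4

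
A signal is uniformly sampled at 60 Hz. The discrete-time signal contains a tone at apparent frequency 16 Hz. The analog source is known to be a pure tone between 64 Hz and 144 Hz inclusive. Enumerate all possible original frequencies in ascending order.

76 Hz, 104 Hz, 136 Hz

Frequencies that alias to 16 Hz are k·fs ± 16 Hz for integer k ≥ 0.
k=0: 16 Hz.
k=1: 44 Hz, 76 Hz.
k=2: 104 Hz, 136 Hz.
k=3: 164 Hz, 196 Hz.
Within [64 Hz, 144 Hz]: 76 Hz, 104 Hz, 136 Hz.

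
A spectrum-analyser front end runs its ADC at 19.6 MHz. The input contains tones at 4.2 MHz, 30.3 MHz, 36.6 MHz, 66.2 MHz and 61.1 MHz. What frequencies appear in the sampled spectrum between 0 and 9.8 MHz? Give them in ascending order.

fs/2 = 9.8 MHz.
4.2 MHz ≤ fs/2 = 9.8 MHz, passes unchanged.
30.3 MHz mod fs = 10.7 MHz.
10.7 MHz > fs/2 = 9.8 MHz, folds to fs − 10.7 MHz = 8.9 MHz.
36.6 MHz mod fs = 17 MHz.
17 MHz > fs/2 = 9.8 MHz, folds to fs − 17 MHz = 2.6 MHz.
66.2 MHz mod fs = 7.4 MHz.
7.4 MHz ≤ fs/2 = 9.8 MHz, appears at 7.4 MHz.
61.1 MHz mod fs = 2.3 MHz.
2.3 MHz ≤ fs/2 = 9.8 MHz, appears at 2.3 MHz.
Distinct values: {2.3 MHz, 2.6 MHz, 4.2 MHz, 7.4 MHz, 8.9 MHz}.

2.3 MHz, 2.6 MHz, 4.2 MHz, 7.4 MHz, 8.9 MHz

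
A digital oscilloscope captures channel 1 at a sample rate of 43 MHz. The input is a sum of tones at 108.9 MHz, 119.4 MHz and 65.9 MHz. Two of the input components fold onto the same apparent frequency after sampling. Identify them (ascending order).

fs/2 = 21.5 MHz.
108.9 MHz mod fs = 22.9 MHz.
22.9 MHz > fs/2 = 21.5 MHz, folds to fs − 22.9 MHz = 20.1 MHz.
119.4 MHz mod fs = 33.4 MHz.
33.4 MHz > fs/2 = 21.5 MHz, folds to fs − 33.4 MHz = 9.6 MHz.
65.9 MHz mod fs = 22.9 MHz.
22.9 MHz > fs/2 = 21.5 MHz, folds to fs − 22.9 MHz = 20.1 MHz.
65.9 MHz and 108.9 MHz both map to 20.1 MHz.

65.9 MHz, 108.9 MHz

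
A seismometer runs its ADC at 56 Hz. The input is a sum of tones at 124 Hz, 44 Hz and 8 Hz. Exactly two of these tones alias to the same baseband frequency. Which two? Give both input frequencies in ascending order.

fs/2 = 28 Hz.
124 Hz mod fs = 12 Hz.
12 Hz ≤ fs/2 = 28 Hz, appears at 12 Hz.
44 Hz > fs/2 = 28 Hz, folds to fs − 44 Hz = 12 Hz.
8 Hz ≤ fs/2 = 28 Hz, passes unchanged.
44 Hz and 124 Hz both map to 12 Hz.

44 Hz, 124 Hz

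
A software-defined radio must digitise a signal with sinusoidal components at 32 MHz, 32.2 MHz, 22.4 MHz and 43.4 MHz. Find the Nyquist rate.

Highest-frequency component: 43.4 MHz.
Nyquist rate = 2 × 43.4 MHz = 86.8 MHz.

86.8 MHz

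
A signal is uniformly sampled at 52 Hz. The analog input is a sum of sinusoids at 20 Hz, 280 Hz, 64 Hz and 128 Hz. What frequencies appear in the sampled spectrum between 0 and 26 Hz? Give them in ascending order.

12 Hz, 20 Hz, 24 Hz

fs/2 = 26 Hz.
20 Hz ≤ fs/2 = 26 Hz, passes unchanged.
280 Hz mod fs = 20 Hz.
20 Hz ≤ fs/2 = 26 Hz, appears at 20 Hz.
64 Hz mod fs = 12 Hz.
12 Hz ≤ fs/2 = 26 Hz, appears at 12 Hz.
128 Hz mod fs = 24 Hz.
24 Hz ≤ fs/2 = 26 Hz, appears at 24 Hz.
Distinct values: {12 Hz, 20 Hz, 24 Hz}.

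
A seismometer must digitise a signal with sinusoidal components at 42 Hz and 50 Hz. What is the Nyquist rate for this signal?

100 Hz

Highest-frequency component: 50 Hz.
Nyquist rate = 2 × 50 Hz = 100 Hz.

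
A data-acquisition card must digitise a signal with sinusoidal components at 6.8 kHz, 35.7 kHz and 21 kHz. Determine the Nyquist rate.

71.4 kHz

Highest-frequency component: 35.7 kHz.
Nyquist rate = 2 × 35.7 kHz = 71.4 kHz.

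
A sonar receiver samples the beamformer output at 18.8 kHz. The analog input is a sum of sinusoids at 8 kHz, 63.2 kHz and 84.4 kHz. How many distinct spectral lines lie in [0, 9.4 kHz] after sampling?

fs/2 = 9.4 kHz.
8 kHz ≤ fs/2 = 9.4 kHz, passes unchanged.
63.2 kHz mod fs = 6.8 kHz.
6.8 kHz ≤ fs/2 = 9.4 kHz, appears at 6.8 kHz.
84.4 kHz mod fs = 9.2 kHz.
9.2 kHz ≤ fs/2 = 9.4 kHz, appears at 9.2 kHz.
Distinct values: {6.8 kHz, 8 kHz, 9.2 kHz} → 3.

3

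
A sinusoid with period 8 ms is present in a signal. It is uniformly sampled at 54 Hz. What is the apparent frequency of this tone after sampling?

17 Hz

T = 8 ms → f = 1/T = 125 Hz.
125 Hz mod fs = 17 Hz.
17 Hz ≤ fs/2 = 27 Hz, appears at 17 Hz.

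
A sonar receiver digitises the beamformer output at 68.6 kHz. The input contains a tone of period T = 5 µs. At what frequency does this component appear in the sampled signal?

T = 5 µs → f = 1/T = 200 kHz.
200 kHz mod fs = 62.8 kHz.
62.8 kHz > fs/2 = 34.3 kHz, folds to fs − 62.8 kHz = 5.8 kHz.

5.8 kHz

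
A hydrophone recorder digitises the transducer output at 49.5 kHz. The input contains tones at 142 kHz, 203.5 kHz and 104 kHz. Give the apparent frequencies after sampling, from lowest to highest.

5 kHz, 5.5 kHz, 6.5 kHz

fs/2 = 24.75 kHz.
142 kHz mod fs = 43 kHz.
43 kHz > fs/2 = 24.75 kHz, folds to fs − 43 kHz = 6.5 kHz.
203.5 kHz mod fs = 5.5 kHz.
5.5 kHz ≤ fs/2 = 24.75 kHz, appears at 5.5 kHz.
104 kHz mod fs = 5 kHz.
5 kHz ≤ fs/2 = 24.75 kHz, appears at 5 kHz.
Distinct values: {5 kHz, 5.5 kHz, 6.5 kHz}.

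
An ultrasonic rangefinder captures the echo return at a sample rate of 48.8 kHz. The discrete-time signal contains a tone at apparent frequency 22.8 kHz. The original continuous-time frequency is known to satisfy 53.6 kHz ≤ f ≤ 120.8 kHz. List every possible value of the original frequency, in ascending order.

Frequencies that alias to 22.8 kHz are k·fs ± 22.8 kHz for integer k ≥ 0.
k=0: 22.8 kHz.
k=1: 26 kHz, 71.6 kHz.
k=2: 74.8 kHz, 120.4 kHz.
k=3: 123.6 kHz, 169.2 kHz.
Within [53.6 kHz, 120.8 kHz]: 71.6 kHz, 74.8 kHz, 120.4 kHz.

71.6 kHz, 74.8 kHz, 120.4 kHz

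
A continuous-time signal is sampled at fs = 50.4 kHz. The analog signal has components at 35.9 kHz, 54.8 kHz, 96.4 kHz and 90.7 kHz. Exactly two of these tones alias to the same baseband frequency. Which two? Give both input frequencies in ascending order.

fs/2 = 25.2 kHz.
35.9 kHz > fs/2 = 25.2 kHz, folds to fs − 35.9 kHz = 14.5 kHz.
54.8 kHz mod fs = 4.4 kHz.
4.4 kHz ≤ fs/2 = 25.2 kHz, appears at 4.4 kHz.
96.4 kHz mod fs = 46 kHz.
46 kHz > fs/2 = 25.2 kHz, folds to fs − 46 kHz = 4.4 kHz.
90.7 kHz mod fs = 40.3 kHz.
40.3 kHz > fs/2 = 25.2 kHz, folds to fs − 40.3 kHz = 10.1 kHz.
54.8 kHz and 96.4 kHz both map to 4.4 kHz.

54.8 kHz, 96.4 kHz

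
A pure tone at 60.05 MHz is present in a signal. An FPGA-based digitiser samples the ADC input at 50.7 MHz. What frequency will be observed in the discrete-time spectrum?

9.35 MHz

60.05 MHz mod fs = 9.35 MHz.
9.35 MHz ≤ fs/2 = 25.35 MHz, appears at 9.35 MHz.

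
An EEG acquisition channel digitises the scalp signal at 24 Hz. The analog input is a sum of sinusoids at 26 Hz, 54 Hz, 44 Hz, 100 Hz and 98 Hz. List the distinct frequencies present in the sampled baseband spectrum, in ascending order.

fs/2 = 12 Hz.
26 Hz mod fs = 2 Hz.
2 Hz ≤ fs/2 = 12 Hz, appears at 2 Hz.
54 Hz mod fs = 6 Hz.
6 Hz ≤ fs/2 = 12 Hz, appears at 6 Hz.
44 Hz mod fs = 20 Hz.
20 Hz > fs/2 = 12 Hz, folds to fs − 20 Hz = 4 Hz.
100 Hz mod fs = 4 Hz.
4 Hz ≤ fs/2 = 12 Hz, appears at 4 Hz.
98 Hz mod fs = 2 Hz.
2 Hz ≤ fs/2 = 12 Hz, appears at 2 Hz.
Distinct values: {2 Hz, 4 Hz, 6 Hz}.

2 Hz, 4 Hz, 6 Hz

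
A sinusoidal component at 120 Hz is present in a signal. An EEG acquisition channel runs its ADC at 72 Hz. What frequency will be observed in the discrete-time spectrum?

120 Hz mod fs = 48 Hz.
48 Hz > fs/2 = 36 Hz, folds to fs − 48 Hz = 24 Hz.

24 Hz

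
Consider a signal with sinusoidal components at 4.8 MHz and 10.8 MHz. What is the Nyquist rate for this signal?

21.6 MHz

Highest-frequency component: 10.8 MHz.
Nyquist rate = 2 × 10.8 MHz = 21.6 MHz.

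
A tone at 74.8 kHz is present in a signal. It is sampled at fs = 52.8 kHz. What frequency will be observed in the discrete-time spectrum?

22 kHz

74.8 kHz mod fs = 22 kHz.
22 kHz ≤ fs/2 = 26.4 kHz, appears at 22 kHz.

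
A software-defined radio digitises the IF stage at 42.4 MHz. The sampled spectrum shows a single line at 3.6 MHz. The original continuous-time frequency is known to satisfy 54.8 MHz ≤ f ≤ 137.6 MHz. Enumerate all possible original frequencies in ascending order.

Frequencies that alias to 3.6 MHz are k·fs ± 3.6 MHz for integer k ≥ 0.
k=0: 3.6 MHz.
k=1: 38.8 MHz, 46 MHz.
k=2: 81.2 MHz, 88.4 MHz.
k=3: 123.6 MHz, 130.8 MHz.
k=4: 166 MHz, 173.2 MHz.
Within [54.8 MHz, 137.6 MHz]: 81.2 MHz, 88.4 MHz, 123.6 MHz, 130.8 MHz.

81.2 MHz, 88.4 MHz, 123.6 MHz, 130.8 MHz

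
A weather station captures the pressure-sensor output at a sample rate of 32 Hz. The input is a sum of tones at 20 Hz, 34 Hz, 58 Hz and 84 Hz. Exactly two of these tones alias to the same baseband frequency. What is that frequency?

fs/2 = 16 Hz.
20 Hz > fs/2 = 16 Hz, folds to fs − 20 Hz = 12 Hz.
34 Hz mod fs = 2 Hz.
2 Hz ≤ fs/2 = 16 Hz, appears at 2 Hz.
58 Hz mod fs = 26 Hz.
26 Hz > fs/2 = 16 Hz, folds to fs − 26 Hz = 6 Hz.
84 Hz mod fs = 20 Hz.
20 Hz > fs/2 = 16 Hz, folds to fs − 20 Hz = 12 Hz.
20 Hz and 84 Hz both map to 12 Hz.

12 Hz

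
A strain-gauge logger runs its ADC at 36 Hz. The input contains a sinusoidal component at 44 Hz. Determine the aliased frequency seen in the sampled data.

8 Hz

44 Hz mod fs = 8 Hz.
8 Hz ≤ fs/2 = 18 Hz, appears at 8 Hz.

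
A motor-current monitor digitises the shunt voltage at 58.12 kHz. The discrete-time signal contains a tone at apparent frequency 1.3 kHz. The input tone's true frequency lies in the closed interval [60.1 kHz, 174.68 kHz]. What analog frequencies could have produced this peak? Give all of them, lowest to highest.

Frequencies that alias to 1.3 kHz are k·fs ± 1.3 kHz for integer k ≥ 0.
k=0: 1.3 kHz.
k=1: 56.82 kHz, 59.42 kHz.
k=2: 114.94 kHz, 117.54 kHz.
k=3: 173.06 kHz, 175.66 kHz.
k=4: 231.18 kHz, 233.78 kHz.
Within [60.1 kHz, 174.68 kHz]: 114.94 kHz, 117.54 kHz, 173.06 kHz.

114.94 kHz, 117.54 kHz, 173.06 kHz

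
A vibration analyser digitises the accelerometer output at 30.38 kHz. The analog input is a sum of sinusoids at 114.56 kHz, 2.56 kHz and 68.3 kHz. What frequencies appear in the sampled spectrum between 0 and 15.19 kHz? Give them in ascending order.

fs/2 = 15.19 kHz.
114.56 kHz mod fs = 23.42 kHz.
23.42 kHz > fs/2 = 15.19 kHz, folds to fs − 23.42 kHz = 6.96 kHz.
2.56 kHz ≤ fs/2 = 15.19 kHz, passes unchanged.
68.3 kHz mod fs = 7.54 kHz.
7.54 kHz ≤ fs/2 = 15.19 kHz, appears at 7.54 kHz.
Distinct values: {2.56 kHz, 6.96 kHz, 7.54 kHz}.

2.56 kHz, 6.96 kHz, 7.54 kHz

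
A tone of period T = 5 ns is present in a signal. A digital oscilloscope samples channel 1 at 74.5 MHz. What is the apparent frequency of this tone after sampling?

23.5 MHz

T = 5 ns → f = 1/T = 200 MHz.
200 MHz mod fs = 51 MHz.
51 MHz > fs/2 = 37.25 MHz, folds to fs − 51 MHz = 23.5 MHz.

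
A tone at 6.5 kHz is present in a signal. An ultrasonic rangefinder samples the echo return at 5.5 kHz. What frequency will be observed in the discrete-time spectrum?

6.5 kHz mod fs = 1 kHz.
1 kHz ≤ fs/2 = 2.75 kHz, appears at 1 kHz.

1 kHz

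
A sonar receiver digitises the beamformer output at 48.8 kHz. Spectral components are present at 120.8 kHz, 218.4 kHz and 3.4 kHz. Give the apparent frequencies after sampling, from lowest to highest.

3.4 kHz, 23.2 kHz

fs/2 = 24.4 kHz.
120.8 kHz mod fs = 23.2 kHz.
23.2 kHz ≤ fs/2 = 24.4 kHz, appears at 23.2 kHz.
218.4 kHz mod fs = 23.2 kHz.
23.2 kHz ≤ fs/2 = 24.4 kHz, appears at 23.2 kHz.
3.4 kHz ≤ fs/2 = 24.4 kHz, passes unchanged.
Distinct values: {3.4 kHz, 23.2 kHz}.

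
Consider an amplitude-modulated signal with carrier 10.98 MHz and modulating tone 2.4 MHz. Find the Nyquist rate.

26.76 MHz

AM sidebands sit at fc ± fm = 8.58 MHz and 13.38 MHz.
Highest-frequency component: 13.38 MHz.
Nyquist rate = 2 × 13.38 MHz = 26.76 MHz.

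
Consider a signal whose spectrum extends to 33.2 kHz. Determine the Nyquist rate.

66.4 kHz

Nyquist rate = 2 × 33.2 kHz = 66.4 kHz.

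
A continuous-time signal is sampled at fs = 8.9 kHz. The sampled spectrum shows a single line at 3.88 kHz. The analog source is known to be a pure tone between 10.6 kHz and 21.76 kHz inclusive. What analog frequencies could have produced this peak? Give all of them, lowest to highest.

Frequencies that alias to 3.88 kHz are k·fs ± 3.88 kHz for integer k ≥ 0.
k=0: 3.88 kHz.
k=1: 5.02 kHz, 12.78 kHz.
k=2: 13.92 kHz, 21.68 kHz.
k=3: 22.82 kHz, 30.58 kHz.
Within [10.6 kHz, 21.76 kHz]: 12.78 kHz, 13.92 kHz, 21.68 kHz.

12.78 kHz, 13.92 kHz, 21.68 kHz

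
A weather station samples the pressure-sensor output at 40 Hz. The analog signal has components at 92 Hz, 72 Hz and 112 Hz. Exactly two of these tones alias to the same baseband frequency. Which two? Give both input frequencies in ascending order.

fs/2 = 20 Hz.
92 Hz mod fs = 12 Hz.
12 Hz ≤ fs/2 = 20 Hz, appears at 12 Hz.
72 Hz mod fs = 32 Hz.
32 Hz > fs/2 = 20 Hz, folds to fs − 32 Hz = 8 Hz.
112 Hz mod fs = 32 Hz.
32 Hz > fs/2 = 20 Hz, folds to fs − 32 Hz = 8 Hz.
72 Hz and 112 Hz both map to 8 Hz.

72 Hz, 112 Hz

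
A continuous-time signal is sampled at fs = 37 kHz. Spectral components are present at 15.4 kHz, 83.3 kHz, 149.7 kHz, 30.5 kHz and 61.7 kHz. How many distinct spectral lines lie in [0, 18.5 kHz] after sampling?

fs/2 = 18.5 kHz.
15.4 kHz ≤ fs/2 = 18.5 kHz, passes unchanged.
83.3 kHz mod fs = 9.3 kHz.
9.3 kHz ≤ fs/2 = 18.5 kHz, appears at 9.3 kHz.
149.7 kHz mod fs = 1.7 kHz.
1.7 kHz ≤ fs/2 = 18.5 kHz, appears at 1.7 kHz.
30.5 kHz > fs/2 = 18.5 kHz, folds to fs − 30.5 kHz = 6.5 kHz.
61.7 kHz mod fs = 24.7 kHz.
24.7 kHz > fs/2 = 18.5 kHz, folds to fs − 24.7 kHz = 12.3 kHz.
Distinct values: {1.7 kHz, 6.5 kHz, 9.3 kHz, 12.3 kHz, 15.4 kHz} → 5.

5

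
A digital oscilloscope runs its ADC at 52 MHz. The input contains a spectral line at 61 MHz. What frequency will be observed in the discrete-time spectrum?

61 MHz mod fs = 9 MHz.
9 MHz ≤ fs/2 = 26 MHz, appears at 9 MHz.

9 MHz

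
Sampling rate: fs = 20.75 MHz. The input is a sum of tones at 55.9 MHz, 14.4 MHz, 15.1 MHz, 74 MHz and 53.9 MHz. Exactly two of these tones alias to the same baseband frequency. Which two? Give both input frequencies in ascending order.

14.4 MHz, 55.9 MHz

fs/2 = 10.375 MHz.
55.9 MHz mod fs = 14.4 MHz.
14.4 MHz > fs/2 = 10.375 MHz, folds to fs − 14.4 MHz = 6.35 MHz.
14.4 MHz > fs/2 = 10.375 MHz, folds to fs − 14.4 MHz = 6.35 MHz.
15.1 MHz > fs/2 = 10.375 MHz, folds to fs − 15.1 MHz = 5.65 MHz.
74 MHz mod fs = 11.75 MHz.
11.75 MHz > fs/2 = 10.375 MHz, folds to fs − 11.75 MHz = 9 MHz.
53.9 MHz mod fs = 12.4 MHz.
12.4 MHz > fs/2 = 10.375 MHz, folds to fs − 12.4 MHz = 8.35 MHz.
14.4 MHz and 55.9 MHz both map to 6.35 MHz.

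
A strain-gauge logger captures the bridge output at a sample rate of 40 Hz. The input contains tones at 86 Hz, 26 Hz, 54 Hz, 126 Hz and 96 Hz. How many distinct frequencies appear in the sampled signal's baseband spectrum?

3

fs/2 = 20 Hz.
86 Hz mod fs = 6 Hz.
6 Hz ≤ fs/2 = 20 Hz, appears at 6 Hz.
26 Hz > fs/2 = 20 Hz, folds to fs − 26 Hz = 14 Hz.
54 Hz mod fs = 14 Hz.
14 Hz ≤ fs/2 = 20 Hz, appears at 14 Hz.
126 Hz mod fs = 6 Hz.
6 Hz ≤ fs/2 = 20 Hz, appears at 6 Hz.
96 Hz mod fs = 16 Hz.
16 Hz ≤ fs/2 = 20 Hz, appears at 16 Hz.
Distinct values: {6 Hz, 14 Hz, 16 Hz} → 3.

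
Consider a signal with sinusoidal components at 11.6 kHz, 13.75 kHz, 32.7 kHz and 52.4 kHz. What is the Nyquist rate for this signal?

Highest-frequency component: 52.4 kHz.
Nyquist rate = 2 × 52.4 kHz = 104.8 kHz.

104.8 kHz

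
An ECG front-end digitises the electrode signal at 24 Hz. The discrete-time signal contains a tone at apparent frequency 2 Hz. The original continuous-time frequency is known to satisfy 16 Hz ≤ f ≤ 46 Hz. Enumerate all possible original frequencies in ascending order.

Frequencies that alias to 2 Hz are k·fs ± 2 Hz for integer k ≥ 0.
k=0: 2 Hz.
k=1: 22 Hz, 26 Hz.
k=2: 46 Hz, 50 Hz.
k=3: 70 Hz, 74 Hz.
Within [16 Hz, 46 Hz]: 22 Hz, 26 Hz, 46 Hz.

22 Hz, 26 Hz, 46 Hz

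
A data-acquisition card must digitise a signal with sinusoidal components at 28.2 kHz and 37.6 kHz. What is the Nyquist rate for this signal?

75.2 kHz

Highest-frequency component: 37.6 kHz.
Nyquist rate = 2 × 37.6 kHz = 75.2 kHz.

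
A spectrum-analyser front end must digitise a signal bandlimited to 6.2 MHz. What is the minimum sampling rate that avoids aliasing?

12.4 MHz

Nyquist rate = 2 × 6.2 MHz = 12.4 MHz.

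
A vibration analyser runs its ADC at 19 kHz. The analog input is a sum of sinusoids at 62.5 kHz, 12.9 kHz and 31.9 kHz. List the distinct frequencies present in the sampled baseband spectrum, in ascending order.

5.5 kHz, 6.1 kHz

fs/2 = 9.5 kHz.
62.5 kHz mod fs = 5.5 kHz.
5.5 kHz ≤ fs/2 = 9.5 kHz, appears at 5.5 kHz.
12.9 kHz > fs/2 = 9.5 kHz, folds to fs − 12.9 kHz = 6.1 kHz.
31.9 kHz mod fs = 12.9 kHz.
12.9 kHz > fs/2 = 9.5 kHz, folds to fs − 12.9 kHz = 6.1 kHz.
Distinct values: {5.5 kHz, 6.1 kHz}.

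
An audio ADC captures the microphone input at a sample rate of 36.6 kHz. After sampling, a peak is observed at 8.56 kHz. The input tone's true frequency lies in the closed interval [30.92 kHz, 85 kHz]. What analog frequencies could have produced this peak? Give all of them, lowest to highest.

45.16 kHz, 64.64 kHz, 81.76 kHz

Frequencies that alias to 8.56 kHz are k·fs ± 8.56 kHz for integer k ≥ 0.
k=0: 8.56 kHz.
k=1: 28.04 kHz, 45.16 kHz.
k=2: 64.64 kHz, 81.76 kHz.
k=3: 101.24 kHz, 118.36 kHz.
Within [30.92 kHz, 85 kHz]: 45.16 kHz, 64.64 kHz, 81.76 kHz.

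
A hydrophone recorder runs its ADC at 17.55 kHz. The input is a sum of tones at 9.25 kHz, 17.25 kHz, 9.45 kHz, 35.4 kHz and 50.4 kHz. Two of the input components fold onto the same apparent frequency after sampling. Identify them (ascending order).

fs/2 = 8.775 kHz.
9.25 kHz > fs/2 = 8.775 kHz, folds to fs − 9.25 kHz = 8.3 kHz.
17.25 kHz > fs/2 = 8.775 kHz, folds to fs − 17.25 kHz = 0.3 kHz.
9.45 kHz > fs/2 = 8.775 kHz, folds to fs − 9.45 kHz = 8.1 kHz.
35.4 kHz mod fs = 0.3 kHz.
0.3 kHz ≤ fs/2 = 8.775 kHz, appears at 0.3 kHz.
50.4 kHz mod fs = 15.3 kHz.
15.3 kHz > fs/2 = 8.775 kHz, folds to fs − 15.3 kHz = 2.25 kHz.
17.25 kHz and 35.4 kHz both map to 0.3 kHz.

17.25 kHz, 35.4 kHz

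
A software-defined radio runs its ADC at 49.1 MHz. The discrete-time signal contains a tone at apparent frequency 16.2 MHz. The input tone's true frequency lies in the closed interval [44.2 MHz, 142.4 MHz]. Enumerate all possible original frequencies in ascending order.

Frequencies that alias to 16.2 MHz are k·fs ± 16.2 MHz for integer k ≥ 0.
k=0: 16.2 MHz.
k=1: 32.9 MHz, 65.3 MHz.
k=2: 82 MHz, 114.4 MHz.
k=3: 131.1 MHz, 163.5 MHz.
k=4: 180.2 MHz, 212.6 MHz.
Within [44.2 MHz, 142.4 MHz]: 65.3 MHz, 82 MHz, 114.4 MHz, 131.1 MHz.

65.3 MHz, 82 MHz, 114.4 MHz, 131.1 MHz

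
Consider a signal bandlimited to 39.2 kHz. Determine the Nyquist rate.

Nyquist rate = 2 × 39.2 kHz = 78.4 kHz.

78.4 kHz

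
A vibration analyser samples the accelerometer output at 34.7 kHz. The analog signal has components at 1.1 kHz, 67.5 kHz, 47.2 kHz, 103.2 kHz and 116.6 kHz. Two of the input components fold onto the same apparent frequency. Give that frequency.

12.5 kHz

fs/2 = 17.35 kHz.
1.1 kHz ≤ fs/2 = 17.35 kHz, passes unchanged.
67.5 kHz mod fs = 32.8 kHz.
32.8 kHz > fs/2 = 17.35 kHz, folds to fs − 32.8 kHz = 1.9 kHz.
47.2 kHz mod fs = 12.5 kHz.
12.5 kHz ≤ fs/2 = 17.35 kHz, appears at 12.5 kHz.
103.2 kHz mod fs = 33.8 kHz.
33.8 kHz > fs/2 = 17.35 kHz, folds to fs − 33.8 kHz = 0.9 kHz.
116.6 kHz mod fs = 12.5 kHz.
12.5 kHz ≤ fs/2 = 17.35 kHz, appears at 12.5 kHz.
47.2 kHz and 116.6 kHz both map to 12.5 kHz.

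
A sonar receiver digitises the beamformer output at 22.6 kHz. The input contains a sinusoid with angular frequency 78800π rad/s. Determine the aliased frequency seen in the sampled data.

ω = 78800π rad/s → f = ω/(2π) = 39400 Hz = 39.4 kHz.
39.4 kHz mod fs = 16.8 kHz.
16.8 kHz > fs/2 = 11.3 kHz, folds to fs − 16.8 kHz = 5.8 kHz.

5.8 kHz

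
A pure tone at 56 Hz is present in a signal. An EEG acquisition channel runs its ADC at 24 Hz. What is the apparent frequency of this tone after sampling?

8 Hz

56 Hz mod fs = 8 Hz.
8 Hz ≤ fs/2 = 12 Hz, appears at 8 Hz.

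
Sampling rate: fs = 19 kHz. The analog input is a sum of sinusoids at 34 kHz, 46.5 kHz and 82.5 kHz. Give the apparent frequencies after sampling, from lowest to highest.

fs/2 = 9.5 kHz.
34 kHz mod fs = 15 kHz.
15 kHz > fs/2 = 9.5 kHz, folds to fs − 15 kHz = 4 kHz.
46.5 kHz mod fs = 8.5 kHz.
8.5 kHz ≤ fs/2 = 9.5 kHz, appears at 8.5 kHz.
82.5 kHz mod fs = 6.5 kHz.
6.5 kHz ≤ fs/2 = 9.5 kHz, appears at 6.5 kHz.
Distinct values: {4 kHz, 6.5 kHz, 8.5 kHz}.

4 kHz, 6.5 kHz, 8.5 kHz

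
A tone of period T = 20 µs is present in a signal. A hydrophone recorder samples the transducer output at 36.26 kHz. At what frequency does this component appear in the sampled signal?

T = 20 µs → f = 1/T = 50 kHz.
50 kHz mod fs = 13.74 kHz.
13.74 kHz ≤ fs/2 = 18.13 kHz, appears at 13.74 kHz.

13.74 kHz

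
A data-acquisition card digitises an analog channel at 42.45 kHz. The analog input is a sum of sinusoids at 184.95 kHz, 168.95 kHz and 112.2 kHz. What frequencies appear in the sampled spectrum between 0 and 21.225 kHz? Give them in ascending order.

0.85 kHz, 15.15 kHz

fs/2 = 21.225 kHz.
184.95 kHz mod fs = 15.15 kHz.
15.15 kHz ≤ fs/2 = 21.225 kHz, appears at 15.15 kHz.
168.95 kHz mod fs = 41.6 kHz.
41.6 kHz > fs/2 = 21.225 kHz, folds to fs − 41.6 kHz = 0.85 kHz.
112.2 kHz mod fs = 27.3 kHz.
27.3 kHz > fs/2 = 21.225 kHz, folds to fs − 27.3 kHz = 15.15 kHz.
Distinct values: {0.85 kHz, 15.15 kHz}.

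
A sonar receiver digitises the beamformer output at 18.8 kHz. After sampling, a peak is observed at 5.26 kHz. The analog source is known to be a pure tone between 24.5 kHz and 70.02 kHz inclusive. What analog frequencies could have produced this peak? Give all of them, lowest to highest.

Frequencies that alias to 5.26 kHz are k·fs ± 5.26 kHz for integer k ≥ 0.
k=0: 5.26 kHz.
k=1: 13.54 kHz, 24.06 kHz.
k=2: 32.34 kHz, 42.86 kHz.
k=3: 51.14 kHz, 61.66 kHz.
k=4: 69.94 kHz, 80.46 kHz.
k=5: 88.74 kHz, 99.26 kHz.
Within [24.5 kHz, 70.02 kHz]: 32.34 kHz, 42.86 kHz, 51.14 kHz, 61.66 kHz, 69.94 kHz.

32.34 kHz, 42.86 kHz, 51.14 kHz, 61.66 kHz, 69.94 kHz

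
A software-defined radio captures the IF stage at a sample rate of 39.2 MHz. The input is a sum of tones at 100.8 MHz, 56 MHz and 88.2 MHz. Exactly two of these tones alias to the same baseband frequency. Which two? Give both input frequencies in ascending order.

56 MHz, 100.8 MHz

fs/2 = 19.6 MHz.
100.8 MHz mod fs = 22.4 MHz.
22.4 MHz > fs/2 = 19.6 MHz, folds to fs − 22.4 MHz = 16.8 MHz.
56 MHz mod fs = 16.8 MHz.
16.8 MHz ≤ fs/2 = 19.6 MHz, appears at 16.8 MHz.
88.2 MHz mod fs = 9.8 MHz.
9.8 MHz ≤ fs/2 = 19.6 MHz, appears at 9.8 MHz.
56 MHz and 100.8 MHz both map to 16.8 MHz.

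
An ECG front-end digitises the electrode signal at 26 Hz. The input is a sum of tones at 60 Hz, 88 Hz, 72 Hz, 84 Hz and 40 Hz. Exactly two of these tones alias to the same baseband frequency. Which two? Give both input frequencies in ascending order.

72 Hz, 84 Hz

fs/2 = 13 Hz.
60 Hz mod fs = 8 Hz.
8 Hz ≤ fs/2 = 13 Hz, appears at 8 Hz.
88 Hz mod fs = 10 Hz.
10 Hz ≤ fs/2 = 13 Hz, appears at 10 Hz.
72 Hz mod fs = 20 Hz.
20 Hz > fs/2 = 13 Hz, folds to fs − 20 Hz = 6 Hz.
84 Hz mod fs = 6 Hz.
6 Hz ≤ fs/2 = 13 Hz, appears at 6 Hz.
40 Hz mod fs = 14 Hz.
14 Hz > fs/2 = 13 Hz, folds to fs − 14 Hz = 12 Hz.
72 Hz and 84 Hz both map to 6 Hz.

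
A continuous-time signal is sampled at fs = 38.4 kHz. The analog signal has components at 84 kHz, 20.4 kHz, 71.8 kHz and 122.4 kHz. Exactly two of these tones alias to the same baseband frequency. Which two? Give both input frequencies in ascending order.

84 kHz, 122.4 kHz

fs/2 = 19.2 kHz.
84 kHz mod fs = 7.2 kHz.
7.2 kHz ≤ fs/2 = 19.2 kHz, appears at 7.2 kHz.
20.4 kHz > fs/2 = 19.2 kHz, folds to fs − 20.4 kHz = 18 kHz.
71.8 kHz mod fs = 33.4 kHz.
33.4 kHz > fs/2 = 19.2 kHz, folds to fs − 33.4 kHz = 5 kHz.
122.4 kHz mod fs = 7.2 kHz.
7.2 kHz ≤ fs/2 = 19.2 kHz, appears at 7.2 kHz.
84 kHz and 122.4 kHz both map to 7.2 kHz.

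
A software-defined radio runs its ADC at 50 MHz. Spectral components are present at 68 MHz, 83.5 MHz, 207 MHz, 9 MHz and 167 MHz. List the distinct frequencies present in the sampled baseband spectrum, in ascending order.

7 MHz, 9 MHz, 16.5 MHz, 17 MHz, 18 MHz

fs/2 = 25 MHz.
68 MHz mod fs = 18 MHz.
18 MHz ≤ fs/2 = 25 MHz, appears at 18 MHz.
83.5 MHz mod fs = 33.5 MHz.
33.5 MHz > fs/2 = 25 MHz, folds to fs − 33.5 MHz = 16.5 MHz.
207 MHz mod fs = 7 MHz.
7 MHz ≤ fs/2 = 25 MHz, appears at 7 MHz.
9 MHz ≤ fs/2 = 25 MHz, passes unchanged.
167 MHz mod fs = 17 MHz.
17 MHz ≤ fs/2 = 25 MHz, appears at 17 MHz.
Distinct values: {7 MHz, 9 MHz, 16.5 MHz, 17 MHz, 18 MHz}.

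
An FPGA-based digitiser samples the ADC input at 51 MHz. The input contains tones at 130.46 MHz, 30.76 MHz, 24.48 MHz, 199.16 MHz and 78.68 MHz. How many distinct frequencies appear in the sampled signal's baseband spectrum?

5

fs/2 = 25.5 MHz.
130.46 MHz mod fs = 28.46 MHz.
28.46 MHz > fs/2 = 25.5 MHz, folds to fs − 28.46 MHz = 22.54 MHz.
30.76 MHz > fs/2 = 25.5 MHz, folds to fs − 30.76 MHz = 20.24 MHz.
24.48 MHz ≤ fs/2 = 25.5 MHz, passes unchanged.
199.16 MHz mod fs = 46.16 MHz.
46.16 MHz > fs/2 = 25.5 MHz, folds to fs − 46.16 MHz = 4.84 MHz.
78.68 MHz mod fs = 27.68 MHz.
27.68 MHz > fs/2 = 25.5 MHz, folds to fs − 27.68 MHz = 23.32 MHz.
Distinct values: {4.84 MHz, 20.24 MHz, 22.54 MHz, 23.32 MHz, 24.48 MHz} → 5.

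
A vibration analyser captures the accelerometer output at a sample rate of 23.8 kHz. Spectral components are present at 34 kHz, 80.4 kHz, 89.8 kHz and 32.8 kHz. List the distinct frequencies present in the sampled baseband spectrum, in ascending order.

5.4 kHz, 9 kHz, 10.2 kHz

fs/2 = 11.9 kHz.
34 kHz mod fs = 10.2 kHz.
10.2 kHz ≤ fs/2 = 11.9 kHz, appears at 10.2 kHz.
80.4 kHz mod fs = 9 kHz.
9 kHz ≤ fs/2 = 11.9 kHz, appears at 9 kHz.
89.8 kHz mod fs = 18.4 kHz.
18.4 kHz > fs/2 = 11.9 kHz, folds to fs − 18.4 kHz = 5.4 kHz.
32.8 kHz mod fs = 9 kHz.
9 kHz ≤ fs/2 = 11.9 kHz, appears at 9 kHz.
Distinct values: {5.4 kHz, 9 kHz, 10.2 kHz}.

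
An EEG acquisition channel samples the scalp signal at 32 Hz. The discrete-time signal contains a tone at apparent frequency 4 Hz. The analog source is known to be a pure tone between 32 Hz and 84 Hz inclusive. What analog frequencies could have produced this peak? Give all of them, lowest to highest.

36 Hz, 60 Hz, 68 Hz

Frequencies that alias to 4 Hz are k·fs ± 4 Hz for integer k ≥ 0.
k=0: 4 Hz.
k=1: 28 Hz, 36 Hz.
k=2: 60 Hz, 68 Hz.
k=3: 92 Hz, 100 Hz.
Within [32 Hz, 84 Hz]: 36 Hz, 60 Hz, 68 Hz.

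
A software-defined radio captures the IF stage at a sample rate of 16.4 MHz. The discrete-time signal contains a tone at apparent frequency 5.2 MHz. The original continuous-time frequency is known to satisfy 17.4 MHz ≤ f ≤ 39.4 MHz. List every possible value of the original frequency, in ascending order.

Frequencies that alias to 5.2 MHz are k·fs ± 5.2 MHz for integer k ≥ 0.
k=0: 5.2 MHz.
k=1: 11.2 MHz, 21.6 MHz.
k=2: 27.6 MHz, 38 MHz.
k=3: 44 MHz, 54.4 MHz.
Within [17.4 MHz, 39.4 MHz]: 21.6 MHz, 27.6 MHz, 38 MHz.

21.6 MHz, 27.6 MHz, 38 MHz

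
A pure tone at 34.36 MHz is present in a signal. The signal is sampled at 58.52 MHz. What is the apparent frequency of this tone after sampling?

34.36 MHz > fs/2 = 29.26 MHz, folds to fs − 34.36 MHz = 24.16 MHz.

24.16 MHz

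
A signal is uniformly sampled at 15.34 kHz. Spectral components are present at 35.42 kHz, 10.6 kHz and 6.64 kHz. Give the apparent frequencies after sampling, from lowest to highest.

fs/2 = 7.67 kHz.
35.42 kHz mod fs = 4.74 kHz.
4.74 kHz ≤ fs/2 = 7.67 kHz, appears at 4.74 kHz.
10.6 kHz > fs/2 = 7.67 kHz, folds to fs − 10.6 kHz = 4.74 kHz.
6.64 kHz ≤ fs/2 = 7.67 kHz, passes unchanged.
Distinct values: {4.74 kHz, 6.64 kHz}.

4.74 kHz, 6.64 kHz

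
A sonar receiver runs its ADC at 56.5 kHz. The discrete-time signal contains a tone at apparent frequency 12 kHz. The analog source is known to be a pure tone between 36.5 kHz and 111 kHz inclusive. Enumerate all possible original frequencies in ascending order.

44.5 kHz, 68.5 kHz, 101 kHz

Frequencies that alias to 12 kHz are k·fs ± 12 kHz for integer k ≥ 0.
k=0: 12 kHz.
k=1: 44.5 kHz, 68.5 kHz.
k=2: 101 kHz, 125 kHz.
k=3: 157.5 kHz, 181.5 kHz.
Within [36.5 kHz, 111 kHz]: 44.5 kHz, 68.5 kHz, 101 kHz.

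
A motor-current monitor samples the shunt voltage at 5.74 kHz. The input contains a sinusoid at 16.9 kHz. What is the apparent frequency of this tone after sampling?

0.32 kHz

16.9 kHz mod fs = 5.42 kHz.
5.42 kHz > fs/2 = 2.87 kHz, folds to fs − 5.42 kHz = 0.32 kHz.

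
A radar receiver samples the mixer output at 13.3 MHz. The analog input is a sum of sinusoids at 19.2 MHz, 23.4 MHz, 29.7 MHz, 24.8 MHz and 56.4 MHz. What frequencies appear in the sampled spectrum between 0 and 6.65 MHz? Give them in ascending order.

1.8 MHz, 3.1 MHz, 3.2 MHz, 5.9 MHz

fs/2 = 6.65 MHz.
19.2 MHz mod fs = 5.9 MHz.
5.9 MHz ≤ fs/2 = 6.65 MHz, appears at 5.9 MHz.
23.4 MHz mod fs = 10.1 MHz.
10.1 MHz > fs/2 = 6.65 MHz, folds to fs − 10.1 MHz = 3.2 MHz.
29.7 MHz mod fs = 3.1 MHz.
3.1 MHz ≤ fs/2 = 6.65 MHz, appears at 3.1 MHz.
24.8 MHz mod fs = 11.5 MHz.
11.5 MHz > fs/2 = 6.65 MHz, folds to fs − 11.5 MHz = 1.8 MHz.
56.4 MHz mod fs = 3.2 MHz.
3.2 MHz ≤ fs/2 = 6.65 MHz, appears at 3.2 MHz.
Distinct values: {1.8 MHz, 3.1 MHz, 3.2 MHz, 5.9 MHz}.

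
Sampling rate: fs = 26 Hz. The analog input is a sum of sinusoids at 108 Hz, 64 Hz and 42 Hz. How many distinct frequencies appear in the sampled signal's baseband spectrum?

3

fs/2 = 13 Hz.
108 Hz mod fs = 4 Hz.
4 Hz ≤ fs/2 = 13 Hz, appears at 4 Hz.
64 Hz mod fs = 12 Hz.
12 Hz ≤ fs/2 = 13 Hz, appears at 12 Hz.
42 Hz mod fs = 16 Hz.
16 Hz > fs/2 = 13 Hz, folds to fs − 16 Hz = 10 Hz.
Distinct values: {4 Hz, 10 Hz, 12 Hz} → 3.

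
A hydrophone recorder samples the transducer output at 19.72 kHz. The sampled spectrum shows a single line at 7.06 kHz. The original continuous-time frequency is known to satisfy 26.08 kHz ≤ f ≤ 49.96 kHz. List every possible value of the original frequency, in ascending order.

Frequencies that alias to 7.06 kHz are k·fs ± 7.06 kHz for integer k ≥ 0.
k=0: 7.06 kHz.
k=1: 12.66 kHz, 26.78 kHz.
k=2: 32.38 kHz, 46.5 kHz.
k=3: 52.1 kHz, 66.22 kHz.
Within [26.08 kHz, 49.96 kHz]: 26.78 kHz, 32.38 kHz, 46.5 kHz.

26.78 kHz, 32.38 kHz, 46.5 kHz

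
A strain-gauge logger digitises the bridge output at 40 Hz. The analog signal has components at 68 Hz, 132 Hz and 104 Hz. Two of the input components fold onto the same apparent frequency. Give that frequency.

12 Hz

fs/2 = 20 Hz.
68 Hz mod fs = 28 Hz.
28 Hz > fs/2 = 20 Hz, folds to fs − 28 Hz = 12 Hz.
132 Hz mod fs = 12 Hz.
12 Hz ≤ fs/2 = 20 Hz, appears at 12 Hz.
104 Hz mod fs = 24 Hz.
24 Hz > fs/2 = 20 Hz, folds to fs − 24 Hz = 16 Hz.
68 Hz and 132 Hz both map to 12 Hz.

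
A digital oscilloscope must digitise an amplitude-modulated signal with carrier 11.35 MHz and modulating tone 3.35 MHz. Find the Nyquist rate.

29.4 MHz

AM sidebands sit at fc ± fm = 8 MHz and 14.7 MHz.
Highest-frequency component: 14.7 MHz.
Nyquist rate = 2 × 14.7 MHz = 29.4 MHz.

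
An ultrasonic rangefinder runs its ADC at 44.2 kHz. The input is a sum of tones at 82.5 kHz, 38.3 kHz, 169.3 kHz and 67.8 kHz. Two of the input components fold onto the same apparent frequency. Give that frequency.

5.9 kHz

fs/2 = 22.1 kHz.
82.5 kHz mod fs = 38.3 kHz.
38.3 kHz > fs/2 = 22.1 kHz, folds to fs − 38.3 kHz = 5.9 kHz.
38.3 kHz > fs/2 = 22.1 kHz, folds to fs − 38.3 kHz = 5.9 kHz.
169.3 kHz mod fs = 36.7 kHz.
36.7 kHz > fs/2 = 22.1 kHz, folds to fs − 36.7 kHz = 7.5 kHz.
67.8 kHz mod fs = 23.6 kHz.
23.6 kHz > fs/2 = 22.1 kHz, folds to fs − 23.6 kHz = 20.6 kHz.
38.3 kHz and 82.5 kHz both map to 5.9 kHz.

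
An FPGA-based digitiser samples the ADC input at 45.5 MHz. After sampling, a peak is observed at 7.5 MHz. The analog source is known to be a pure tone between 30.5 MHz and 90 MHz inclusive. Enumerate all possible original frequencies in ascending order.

Frequencies that alias to 7.5 MHz are k·fs ± 7.5 MHz for integer k ≥ 0.
k=0: 7.5 MHz.
k=1: 38 MHz, 53 MHz.
k=2: 83.5 MHz, 98.5 MHz.
k=3: 129 MHz, 144 MHz.
Within [30.5 MHz, 90 MHz]: 38 MHz, 53 MHz, 83.5 MHz.

38 MHz, 53 MHz, 83.5 MHz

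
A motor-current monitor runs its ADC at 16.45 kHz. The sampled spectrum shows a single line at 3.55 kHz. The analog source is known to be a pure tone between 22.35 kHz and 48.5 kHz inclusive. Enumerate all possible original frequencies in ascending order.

29.35 kHz, 36.45 kHz, 45.8 kHz

Frequencies that alias to 3.55 kHz are k·fs ± 3.55 kHz for integer k ≥ 0.
k=0: 3.55 kHz.
k=1: 12.9 kHz, 20 kHz.
k=2: 29.35 kHz, 36.45 kHz.
k=3: 45.8 kHz, 52.9 kHz.
k=4: 62.25 kHz, 69.35 kHz.
Within [22.35 kHz, 48.5 kHz]: 29.35 kHz, 36.45 kHz, 45.8 kHz.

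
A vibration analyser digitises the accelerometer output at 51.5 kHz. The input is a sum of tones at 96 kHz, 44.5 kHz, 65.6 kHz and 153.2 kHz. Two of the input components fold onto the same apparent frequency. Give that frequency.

fs/2 = 25.75 kHz.
96 kHz mod fs = 44.5 kHz.
44.5 kHz > fs/2 = 25.75 kHz, folds to fs − 44.5 kHz = 7 kHz.
44.5 kHz > fs/2 = 25.75 kHz, folds to fs − 44.5 kHz = 7 kHz.
65.6 kHz mod fs = 14.1 kHz.
14.1 kHz ≤ fs/2 = 25.75 kHz, appears at 14.1 kHz.
153.2 kHz mod fs = 50.2 kHz.
50.2 kHz > fs/2 = 25.75 kHz, folds to fs − 50.2 kHz = 1.3 kHz.
44.5 kHz and 96 kHz both map to 7 kHz.

7 kHz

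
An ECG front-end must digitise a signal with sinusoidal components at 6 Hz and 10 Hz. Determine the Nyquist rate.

20 Hz

Highest-frequency component: 10 Hz.
Nyquist rate = 2 × 10 Hz = 20 Hz.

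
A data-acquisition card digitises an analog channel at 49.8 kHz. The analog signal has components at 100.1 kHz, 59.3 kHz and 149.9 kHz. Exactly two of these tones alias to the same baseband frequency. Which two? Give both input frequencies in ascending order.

fs/2 = 24.9 kHz.
100.1 kHz mod fs = 0.5 kHz.
0.5 kHz ≤ fs/2 = 24.9 kHz, appears at 0.5 kHz.
59.3 kHz mod fs = 9.5 kHz.
9.5 kHz ≤ fs/2 = 24.9 kHz, appears at 9.5 kHz.
149.9 kHz mod fs = 0.5 kHz.
0.5 kHz ≤ fs/2 = 24.9 kHz, appears at 0.5 kHz.
100.1 kHz and 149.9 kHz both map to 0.5 kHz.

100.1 kHz, 149.9 kHz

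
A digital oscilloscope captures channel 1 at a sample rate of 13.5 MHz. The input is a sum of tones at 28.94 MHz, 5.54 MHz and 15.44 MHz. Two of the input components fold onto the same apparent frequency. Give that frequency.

fs/2 = 6.75 MHz.
28.94 MHz mod fs = 1.94 MHz.
1.94 MHz ≤ fs/2 = 6.75 MHz, appears at 1.94 MHz.
5.54 MHz ≤ fs/2 = 6.75 MHz, passes unchanged.
15.44 MHz mod fs = 1.94 MHz.
1.94 MHz ≤ fs/2 = 6.75 MHz, appears at 1.94 MHz.
15.44 MHz and 28.94 MHz both map to 1.94 MHz.

1.94 MHz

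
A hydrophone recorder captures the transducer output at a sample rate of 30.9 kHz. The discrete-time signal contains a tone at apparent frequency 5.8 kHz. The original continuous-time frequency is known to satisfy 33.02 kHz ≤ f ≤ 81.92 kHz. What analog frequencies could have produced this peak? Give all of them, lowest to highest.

36.7 kHz, 56 kHz, 67.6 kHz

Frequencies that alias to 5.8 kHz are k·fs ± 5.8 kHz for integer k ≥ 0.
k=0: 5.8 kHz.
k=1: 25.1 kHz, 36.7 kHz.
k=2: 56 kHz, 67.6 kHz.
k=3: 86.9 kHz, 98.5 kHz.
Within [33.02 kHz, 81.92 kHz]: 36.7 kHz, 56 kHz, 67.6 kHz.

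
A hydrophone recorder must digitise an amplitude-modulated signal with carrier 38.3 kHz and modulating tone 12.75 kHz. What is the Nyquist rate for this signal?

102.1 kHz

AM sidebands sit at fc ± fm = 25.55 kHz and 51.05 kHz.
Highest-frequency component: 51.05 kHz.
Nyquist rate = 2 × 51.05 kHz = 102.1 kHz.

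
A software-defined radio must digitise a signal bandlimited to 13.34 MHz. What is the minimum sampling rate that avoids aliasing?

26.68 MHz

Nyquist rate = 2 × 13.34 MHz = 26.68 MHz.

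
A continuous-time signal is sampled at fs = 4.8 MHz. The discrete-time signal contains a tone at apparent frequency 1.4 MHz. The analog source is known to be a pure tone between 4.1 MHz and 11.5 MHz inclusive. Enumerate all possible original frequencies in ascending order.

Frequencies that alias to 1.4 MHz are k·fs ± 1.4 MHz for integer k ≥ 0.
k=0: 1.4 MHz.
k=1: 3.4 MHz, 6.2 MHz.
k=2: 8.2 MHz, 11 MHz.
k=3: 13 MHz, 15.8 MHz.
Within [4.1 MHz, 11.5 MHz]: 6.2 MHz, 8.2 MHz, 11 MHz.

6.2 MHz, 8.2 MHz, 11 MHz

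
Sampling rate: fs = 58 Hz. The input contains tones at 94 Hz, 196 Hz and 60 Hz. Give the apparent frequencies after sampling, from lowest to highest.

2 Hz, 22 Hz

fs/2 = 29 Hz.
94 Hz mod fs = 36 Hz.
36 Hz > fs/2 = 29 Hz, folds to fs − 36 Hz = 22 Hz.
196 Hz mod fs = 22 Hz.
22 Hz ≤ fs/2 = 29 Hz, appears at 22 Hz.
60 Hz mod fs = 2 Hz.
2 Hz ≤ fs/2 = 29 Hz, appears at 2 Hz.
Distinct values: {2 Hz, 22 Hz}.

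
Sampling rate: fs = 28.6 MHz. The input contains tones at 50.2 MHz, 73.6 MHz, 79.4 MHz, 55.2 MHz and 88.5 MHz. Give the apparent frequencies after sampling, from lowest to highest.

fs/2 = 14.3 MHz.
50.2 MHz mod fs = 21.6 MHz.
21.6 MHz > fs/2 = 14.3 MHz, folds to fs − 21.6 MHz = 7 MHz.
73.6 MHz mod fs = 16.4 MHz.
16.4 MHz > fs/2 = 14.3 MHz, folds to fs − 16.4 MHz = 12.2 MHz.
79.4 MHz mod fs = 22.2 MHz.
22.2 MHz > fs/2 = 14.3 MHz, folds to fs − 22.2 MHz = 6.4 MHz.
55.2 MHz mod fs = 26.6 MHz.
26.6 MHz > fs/2 = 14.3 MHz, folds to fs − 26.6 MHz = 2 MHz.
88.5 MHz mod fs = 2.7 MHz.
2.7 MHz ≤ fs/2 = 14.3 MHz, appears at 2.7 MHz.
Distinct values: {2 MHz, 2.7 MHz, 6.4 MHz, 7 MHz, 12.2 MHz}.

2 MHz, 2.7 MHz, 6.4 MHz, 7 MHz, 12.2 MHz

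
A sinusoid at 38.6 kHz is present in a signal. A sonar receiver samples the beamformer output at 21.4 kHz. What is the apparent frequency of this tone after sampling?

38.6 kHz mod fs = 17.2 kHz.
17.2 kHz > fs/2 = 10.7 kHz, folds to fs − 17.2 kHz = 4.2 kHz.

4.2 kHz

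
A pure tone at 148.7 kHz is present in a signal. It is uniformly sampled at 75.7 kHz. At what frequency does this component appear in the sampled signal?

2.7 kHz

148.7 kHz mod fs = 73 kHz.
73 kHz > fs/2 = 37.85 kHz, folds to fs − 73 kHz = 2.7 kHz.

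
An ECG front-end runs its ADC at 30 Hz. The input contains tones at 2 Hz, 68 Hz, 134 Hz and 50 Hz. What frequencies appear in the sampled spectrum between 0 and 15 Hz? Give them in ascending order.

2 Hz, 8 Hz, 10 Hz, 14 Hz

fs/2 = 15 Hz.
2 Hz ≤ fs/2 = 15 Hz, passes unchanged.
68 Hz mod fs = 8 Hz.
8 Hz ≤ fs/2 = 15 Hz, appears at 8 Hz.
134 Hz mod fs = 14 Hz.
14 Hz ≤ fs/2 = 15 Hz, appears at 14 Hz.
50 Hz mod fs = 20 Hz.
20 Hz > fs/2 = 15 Hz, folds to fs − 20 Hz = 10 Hz.
Distinct values: {2 Hz, 8 Hz, 10 Hz, 14 Hz}.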